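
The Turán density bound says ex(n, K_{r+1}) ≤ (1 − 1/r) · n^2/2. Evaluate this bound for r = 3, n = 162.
Turán density bound = (2/3) · 162^2/2 = 8748

Turán's theorem: ex(n, K_{r+1}) is achieved by the complete r-partite Turán graph T(n, r) with parts as balanced as possible, and is at most (1 − 1/r) · n^2/2. For r = 3, n = 162: the density bound is (2/3) · 26244/2 = 8748. Since 3 ∣ 162, the Turán graph T(162, 3) has parts of equal size 54, and its edge count e(T(162, 3)) = 8748 attains the density bound exactly.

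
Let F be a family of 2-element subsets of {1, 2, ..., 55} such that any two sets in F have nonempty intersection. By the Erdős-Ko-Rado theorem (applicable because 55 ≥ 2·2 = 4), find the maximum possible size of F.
max |F| = C(54, 1) = 54

Erdős-Ko-Rado (1961): when n ≥ 2k, max |F| = C(n−1, k−1). The bound is attained by the star {A : i ∈ A} for any fixed i ∈ [n]. Here C(55−1, 2−1) = C(54, 1) = 54.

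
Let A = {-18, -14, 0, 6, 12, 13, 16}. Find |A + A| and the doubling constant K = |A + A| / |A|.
K = |A + A| / |A| = 26/7

Enumerate A + A = {a + b : a, b ∈ A}. With |A| = 7, there are |A|^2 = 49 ordered sum pairs; collecting distinct values, A + A = {-36, -32, -28, -18, -14, -12, -8, -6, -5, -2, -1, 0, 2, 6, 12, 13, 16, 18, 19, 22, 24, 25, 26, 28, 29, 32}, so |A + A| = 26. Thus K = 26/7. For comparison, the minimum possible |A + A| over all 7-element sets is 2·7 − 1 = 13 (so min K = 13/7), attained only by arithmetic progressions.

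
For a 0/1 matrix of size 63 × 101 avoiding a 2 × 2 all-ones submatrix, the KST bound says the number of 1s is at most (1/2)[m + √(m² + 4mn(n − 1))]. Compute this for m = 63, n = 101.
z(63, 101; 2, 2) ≤ (1/2)[63 + √(63² + 4·63·101·100)] = (1/2)[63 + √2549169] = 829.8059

Kővári–Sós–Turán: let r_1, ..., r_63 be the row sums and z = Σ r_i the total number of 1s. Each pair of columns can share at most one row with both entries 1 (else a 2×2 all-ones block appears), so Σ_i C(r_i, 2) ≤ C(101, 2) = 5050. By convexity Σ_i C(r_i, 2) ≥ 63·C(z/63, 2) = z(z − 63)/(2·63), giving z² − 63z − 63·101·100 ≤ 0 and hence z ≤ (1/2)[63 + √(3969 + 4·636300)] = (1/2)[63 + √2549169] ≈ (1/2)(63 + 1596.6117) = 829.8059.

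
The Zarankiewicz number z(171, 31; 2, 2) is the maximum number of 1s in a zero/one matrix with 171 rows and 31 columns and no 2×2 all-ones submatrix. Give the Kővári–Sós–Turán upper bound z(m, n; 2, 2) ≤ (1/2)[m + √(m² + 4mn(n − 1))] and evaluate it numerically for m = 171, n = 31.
z(171, 31; 2, 2) ≤ (1/2)[171 + √(171² + 4·171·31·30)] = (1/2)[171 + √665361] = 493.3483

Kővári–Sós–Turán: let r_1, ..., r_171 be the row sums and z = Σ r_i the total number of 1s. Each pair of columns can share at most one row with both entries 1 (else a 2×2 all-ones block appears), so Σ_i C(r_i, 2) ≤ C(31, 2) = 465. By convexity Σ_i C(r_i, 2) ≥ 171·C(z/171, 2) = z(z − 171)/(2·171), giving z² − 171z − 171·31·30 ≤ 0 and hence z ≤ (1/2)[171 + √(29241 + 4·159030)] = (1/2)[171 + √665361] ≈ (1/2)(171 + 815.6966) = 493.3483.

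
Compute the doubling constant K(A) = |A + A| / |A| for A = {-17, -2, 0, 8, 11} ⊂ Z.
K = |A + A| / |A| = 15/5 = 3

Enumerate A + A = {a + b : a, b ∈ A}. With |A| = 5, there are |A|^2 = 25 ordered sum pairs; collecting distinct values, A + A = {-34, -19, -17, -9, -6, -4, -2, 0, 6, 8, 9, 11, 16, 19, 22}, so |A + A| = 15. Thus K = 15/5 = 3. For comparison, the minimum possible |A + A| over all 5-element sets is 2·5 − 1 = 9 (so min K = 9/5), attained only by arithmetic progressions.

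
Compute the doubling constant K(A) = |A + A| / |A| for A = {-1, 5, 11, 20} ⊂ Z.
K = |A + A| / |A| = 9/4

Enumerate A + A = {a + b : a, b ∈ A}. With |A| = 4, there are |A|^2 = 16 ordered sum pairs; collecting distinct values, A + A = {-2, 4, 10, 16, 19, 22, 25, 31, 40}, so |A + A| = 9. Thus K = 9/4. For comparison, the minimum possible |A + A| over all 4-element sets is 2·4 − 1 = 7 (so min K = 7/4), attained only by arithmetic progressions.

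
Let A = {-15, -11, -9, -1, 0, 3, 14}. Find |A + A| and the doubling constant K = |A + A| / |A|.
K = |A + A| / |A| = 25/7

Enumerate A + A = {a + b : a, b ∈ A}. With |A| = 7, there are |A|^2 = 49 ordered sum pairs; collecting distinct values, A + A = {-30, -26, -24, -22, -20, -18, -16, -15, -12, -11, -10, -9, -8, -6, -2, -1, 0, 2, 3, 5, 6, 13, 14, 17, 28}, so |A + A| = 25. Thus K = 25/7. For comparison, the minimum possible |A + A| over all 7-element sets is 2·7 − 1 = 13 (so min K = 13/7), attained only by arithmetic progressions.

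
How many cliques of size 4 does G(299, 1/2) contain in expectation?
E[# K_4] = C(299, 4) · (1/2)^C(4, 2) = 326380626 / 2^6 = 163190313/32 = 5099697.28125

For each 4-subset S of vertices (there are C(299, 4) = 326380626 such S), let X_S = 1 if S induces a K_4 (all C(4, 2) = 6 edges present). Then P(X_S = 1) = (1/2)^6 = 1/64. By linearity of expectation, E[# K_4] = C(299, 4) · (1/2)^6 = 326380626 / 64 = 163190313/32 = 5099697.28125.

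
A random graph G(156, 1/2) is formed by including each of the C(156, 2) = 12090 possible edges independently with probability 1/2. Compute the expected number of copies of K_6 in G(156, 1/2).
E[# K_6] = C(156, 6) · (1/2)^C(6, 2) = 18161699556 / 2^15 = 4540424889/8192 ≈ 554251.085083

For each 6-subset S of vertices (there are C(156, 6) = 18161699556 such S), let X_S = 1 if S induces a K_6 (all C(6, 2) = 15 edges present). Then P(X_S = 1) = (1/2)^15 = 1/32768. By linearity of expectation, E[# K_6] = C(156, 6) · (1/2)^15 = 18161699556 / 32768 = 4540424889/8192 ≈ 554251.085083.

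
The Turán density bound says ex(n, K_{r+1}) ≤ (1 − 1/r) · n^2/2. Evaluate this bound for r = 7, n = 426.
Turán density bound = (6/7) · 426^2/2 = 544428/7 ≈ 77775.4286

Turán's theorem: ex(n, K_{r+1}) is achieved by the complete r-partite Turán graph T(n, r) with parts as balanced as possible, and is at most (1 − 1/r) · n^2/2. For r = 7, n = 426: the density bound is (6/7) · 181476/2 = 544428/7 ≈ 77775.4286. The integer-valued extremum is e(T(426, 7)) = 77775, which is strictly less than the density bound 544428/7 since 7 ∤ 426 (the parts of T(426, 7) cannot all be equal).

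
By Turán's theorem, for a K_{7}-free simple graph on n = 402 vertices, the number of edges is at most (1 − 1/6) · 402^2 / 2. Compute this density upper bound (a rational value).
Turán density bound = (5/6) · 402^2/2 = 67335

Turán's theorem: ex(n, K_{r+1}) is achieved by the complete r-partite Turán graph T(n, r) with parts as balanced as possible, and is at most (1 − 1/r) · n^2/2. For r = 6, n = 402: the density bound is (5/6) · 161604/2 = 67335. Since 6 ∣ 402, the Turán graph T(402, 6) has parts of equal size 67, and its edge count e(T(402, 6)) = 67335 attains the density bound exactly.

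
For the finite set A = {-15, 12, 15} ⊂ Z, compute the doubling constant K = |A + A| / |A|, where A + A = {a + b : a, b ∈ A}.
K = |A + A| / |A| = 6/3 = 2

Enumerate A + A = {a + b : a, b ∈ A}. With |A| = 3, there are |A|^2 = 9 ordered sum pairs; collecting distinct values, A + A = {-30, -3, 0, 24, 27, 30}, so |A + A| = 6. Thus K = 6/3 = 2. For comparison, the minimum possible |A + A| over all 3-element sets is 2·3 − 1 = 5 (so min K = 5/3), attained only by arithmetic progressions.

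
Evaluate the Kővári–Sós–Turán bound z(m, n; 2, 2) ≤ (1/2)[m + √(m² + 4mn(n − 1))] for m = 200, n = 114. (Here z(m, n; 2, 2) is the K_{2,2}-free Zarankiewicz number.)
z(200, 114; 2, 2) ≤ (1/2)[200 + √(200² + 4·200·114·113)] = (1/2)[200 + √10345600] = 1708.2288

Kővári–Sós–Turán: let r_1, ..., r_200 be the row sums and z = Σ r_i the total number of 1s. Each pair of columns can share at most one row with both entries 1 (else a 2×2 all-ones block appears), so Σ_i C(r_i, 2) ≤ C(114, 2) = 6441. By convexity Σ_i C(r_i, 2) ≥ 200·C(z/200, 2) = z(z − 200)/(2·200), giving z² − 200z − 200·114·113 ≤ 0 and hence z ≤ (1/2)[200 + √(40000 + 4·2576400)] = (1/2)[200 + √10345600] ≈ (1/2)(200 + 3216.4577) = 1708.2288.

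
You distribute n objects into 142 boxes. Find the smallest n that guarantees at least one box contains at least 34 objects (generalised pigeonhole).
n = (34 − 1)·142 + 1 = 4687

By the generalised pigeonhole principle, to guarantee some box contains ≥ r objects we need more than (r − 1) · k objects total. Threshold: n = (r − 1) · k + 1. With r = 34 and k = 142: n = 33 · 142 + 1 = 4686 + 1 = 4687. For n = 4686 = 33 · 142, we can put exactly 33 objects in every box, avoiding 34 in any single one — so 4687 is tight.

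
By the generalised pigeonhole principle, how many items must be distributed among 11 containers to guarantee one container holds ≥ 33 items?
n = (33 − 1)·11 + 1 = 353

By the generalised pigeonhole principle, to guarantee some box contains ≥ r objects we need more than (r − 1) · k objects total. Threshold: n = (r − 1) · k + 1. With r = 33 and k = 11: n = 32 · 11 + 1 = 352 + 1 = 353. For n = 352 = 32 · 11, we can put exactly 32 objects in every box, avoiding 33 in any single one — so 353 is tight.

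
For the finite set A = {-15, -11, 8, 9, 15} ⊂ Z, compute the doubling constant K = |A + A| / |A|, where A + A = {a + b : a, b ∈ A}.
K = |A + A| / |A| = 15/5 = 3

Enumerate A + A = {a + b : a, b ∈ A}. With |A| = 5, there are |A|^2 = 25 ordered sum pairs; collecting distinct values, A + A = {-30, -26, -22, -7, -6, -3, -2, 0, 4, 16, 17, 18, 23, 24, 30}, so |A + A| = 15. Thus K = 15/5 = 3. For comparison, the minimum possible |A + A| over all 5-element sets is 2·5 − 1 = 9 (so min K = 9/5), attained only by arithmetic progressions.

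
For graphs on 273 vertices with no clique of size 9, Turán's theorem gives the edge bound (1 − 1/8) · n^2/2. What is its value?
Turán density bound = (7/8) · 273^2/2 = 521703/16 ≈ 32606.4375

Turán's theorem: ex(n, K_{r+1}) is achieved by the complete r-partite Turán graph T(n, r) with parts as balanced as possible, and is at most (1 − 1/r) · n^2/2. For r = 8, n = 273: the density bound is (7/8) · 74529/2 = 521703/16 ≈ 32606.4375. The integer-valued extremum is e(T(273, 8)) = 32606, which is strictly less than the density bound 521703/16 since 8 ∤ 273 (the parts of T(273, 8) cannot all be equal).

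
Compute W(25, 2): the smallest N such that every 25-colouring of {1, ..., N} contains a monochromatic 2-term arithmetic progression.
W(25, 2) = 25 + 1 = 26

A 2-term AP is any pair of integers, so a monochromatic 2-AP exists iff some colour is used at least twice. With 25 colours, the colouring i ↦ i on {1, ..., 25} uses each colour once, avoiding any monochromatic pair, so W(25, 2) > 25. For {1, ..., 26}, pigeonhole forces two integers of the same colour, which form a monochromatic 2-AP. Hence W(25, 2) = 26.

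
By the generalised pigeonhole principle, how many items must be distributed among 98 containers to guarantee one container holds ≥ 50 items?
n = (50 − 1)·98 + 1 = 4803

By the generalised pigeonhole principle, to guarantee some box contains ≥ r objects we need more than (r − 1) · k objects total. Threshold: n = (r − 1) · k + 1. With r = 50 and k = 98: n = 49 · 98 + 1 = 4802 + 1 = 4803. For n = 4802 = 49 · 98, we can put exactly 49 objects in every box, avoiding 50 in any single one — so 4803 is tight.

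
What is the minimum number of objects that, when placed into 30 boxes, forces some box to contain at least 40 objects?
n = (40 − 1)·30 + 1 = 1171

By the generalised pigeonhole principle, to guarantee some box contains ≥ r objects we need more than (r − 1) · k objects total. Threshold: n = (r − 1) · k + 1. With r = 40 and k = 30: n = 39 · 30 + 1 = 1170 + 1 = 1171. For n = 1170 = 39 · 30, we can put exactly 39 objects in every box, avoiding 40 in any single one — so 1171 is tight.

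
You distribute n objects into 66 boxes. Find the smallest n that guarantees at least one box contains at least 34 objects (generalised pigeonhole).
n = (34 − 1)·66 + 1 = 2179

By the generalised pigeonhole principle, to guarantee some box contains ≥ r objects we need more than (r − 1) · k objects total. Threshold: n = (r − 1) · k + 1. With r = 34 and k = 66: n = 33 · 66 + 1 = 2178 + 1 = 2179. For n = 2178 = 33 · 66, we can put exactly 33 objects in every box, avoiding 34 in any single one — so 2179 is tight.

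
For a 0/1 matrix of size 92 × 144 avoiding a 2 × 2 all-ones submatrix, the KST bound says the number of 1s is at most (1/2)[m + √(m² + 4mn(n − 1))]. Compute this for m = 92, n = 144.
z(92, 144; 2, 2) ≤ (1/2)[92 + √(92² + 4·92·144·143)] = (1/2)[92 + √7586320] = 1423.1638

Kővári–Sós–Turán: let r_1, ..., r_92 be the row sums and z = Σ r_i the total number of 1s. Each pair of columns can share at most one row with both entries 1 (else a 2×2 all-ones block appears), so Σ_i C(r_i, 2) ≤ C(144, 2) = 10296. By convexity Σ_i C(r_i, 2) ≥ 92·C(z/92, 2) = z(z − 92)/(2·92), giving z² − 92z − 92·144·143 ≤ 0 and hence z ≤ (1/2)[92 + √(8464 + 4·1894464)] = (1/2)[92 + √7586320] ≈ (1/2)(92 + 2754.3275) = 1423.1638.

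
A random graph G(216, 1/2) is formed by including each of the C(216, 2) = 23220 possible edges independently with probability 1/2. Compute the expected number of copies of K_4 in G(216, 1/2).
E[# K_4] = C(216, 4) · (1/2)^C(4, 2) = 88201170 / 2^6 = 44100585/32 = 1378143.28125

For each 4-subset S of vertices (there are C(216, 4) = 88201170 such S), let X_S = 1 if S induces a K_4 (all C(4, 2) = 6 edges present). Then P(X_S = 1) = (1/2)^6 = 1/64. By linearity of expectation, E[# K_4] = C(216, 4) · (1/2)^6 = 88201170 / 64 = 44100585/32 = 1378143.28125.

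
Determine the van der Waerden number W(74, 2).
W(74, 2) = 74 + 1 = 75

A 2-term AP is any pair of integers, so a monochromatic 2-AP exists iff some colour is used at least twice. With 74 colours, the colouring i ↦ i on {1, ..., 74} uses each colour once, avoiding any monochromatic pair, so W(74, 2) > 74. For {1, ..., 75}, pigeonhole forces two integers of the same colour, which form a monochromatic 2-AP. Hence W(74, 2) = 75.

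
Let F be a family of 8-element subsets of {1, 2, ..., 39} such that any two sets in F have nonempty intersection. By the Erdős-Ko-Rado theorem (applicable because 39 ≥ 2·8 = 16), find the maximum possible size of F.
max |F| = C(38, 7) = 12620256

The Erdős-Ko-Rado theorem states: for n ≥ 2k, an intersecting family of k-subsets of an n-element set has size at most C(n − 1, k − 1), with equality for 'star' families {A ⊆ [n] : |A| = k, i ∈ A} (fix an element i). For n = 39, k = 8: C(38, 7) = 12620256.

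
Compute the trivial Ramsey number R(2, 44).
R(2, 44) = 44

R(2, k) = k for all k ≥ 2: in a 2-colouring of K_k, either some edge is red (a red K_2) or all edges are blue (a blue K_k). And K_{43} coloured all-blue has no blue K_44, so R(2, 44) > 43. Hence R(2, 44) = 44.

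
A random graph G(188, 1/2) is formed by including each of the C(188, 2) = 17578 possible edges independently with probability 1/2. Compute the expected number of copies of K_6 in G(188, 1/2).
E[# K_6] = C(188, 6) · (1/2)^C(6, 2) = 56574476596 / 2^15 = 14143619149/8192 ≈ 1726516.009399

For each 6-subset S of vertices (there are C(188, 6) = 56574476596 such S), let X_S = 1 if S induces a K_6 (all C(6, 2) = 15 edges present). Then P(X_S = 1) = (1/2)^15 = 1/32768. By linearity of expectation, E[# K_6] = C(188, 6) · (1/2)^15 = 56574476596 / 32768 = 14143619149/8192 ≈ 1726516.009399.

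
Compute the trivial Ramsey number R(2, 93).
R(2, 93) = 93

R(2, k) = k for all k ≥ 2: in a 2-colouring of K_k, either some edge is red (a red K_2) or all edges are blue (a blue K_k). And K_{92} coloured all-blue has no blue K_93, so R(2, 93) > 92. Hence R(2, 93) = 93.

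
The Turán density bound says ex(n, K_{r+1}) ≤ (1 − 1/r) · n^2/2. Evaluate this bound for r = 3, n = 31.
Turán density bound = (2/3) · 31^2/2 = 961/3 ≈ 320.3333

Turán's theorem: ex(n, K_{r+1}) is achieved by the complete r-partite Turán graph T(n, r) with parts as balanced as possible, and is at most (1 − 1/r) · n^2/2. For r = 3, n = 31: the density bound is (2/3) · 961/2 = 961/3 ≈ 320.3333. The integer-valued extremum is e(T(31, 3)) = 320, which is strictly less than the density bound 961/3 since 3 ∤ 31 (the parts of T(31, 3) cannot all be equal).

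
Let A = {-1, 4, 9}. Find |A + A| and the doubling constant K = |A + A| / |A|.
K = |A + A| / |A| = 5/3

Enumerate A + A = {a + b : a, b ∈ A}. With |A| = 3, there are |A|^2 = 9 ordered sum pairs; collecting distinct values, A + A = {-2, 3, 8, 13, 18}, so |A + A| = 5. Thus K = 5/3. Here |A + A| = 2|A| − 1 = 5, the minimum possible — so K = 5/3 is minimal, which holds iff A is an arithmetic progression.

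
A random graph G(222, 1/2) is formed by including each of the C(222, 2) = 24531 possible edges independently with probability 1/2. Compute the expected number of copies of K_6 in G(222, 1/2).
E[# K_6] = C(222, 6) · (1/2)^C(6, 2) = 155308696543 / 2^15 ≈ 4739645.280243

For each 6-subset S of vertices (there are C(222, 6) = 155308696543 such S), let X_S = 1 if S induces a K_6 (all C(6, 2) = 15 edges present). Then P(X_S = 1) = (1/2)^15 = 1/32768. By linearity of expectation, E[# K_6] = C(222, 6) · (1/2)^15 = 155308696543 / 32768 ≈ 4739645.280243.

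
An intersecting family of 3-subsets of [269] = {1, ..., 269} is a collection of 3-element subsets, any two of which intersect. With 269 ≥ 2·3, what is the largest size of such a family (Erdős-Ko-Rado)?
max |F| = C(268, 2) = 35778

The Erdős-Ko-Rado theorem states: for n ≥ 2k, an intersecting family of k-subsets of an n-element set has size at most C(n − 1, k − 1), with equality for 'star' families {A ⊆ [n] : |A| = k, i ∈ A} (fix an element i). For n = 269, k = 3: C(268, 2) = 35778.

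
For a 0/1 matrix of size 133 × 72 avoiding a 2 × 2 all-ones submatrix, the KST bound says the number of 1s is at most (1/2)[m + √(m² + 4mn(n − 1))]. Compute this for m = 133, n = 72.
z(133, 72; 2, 2) ≤ (1/2)[133 + √(133² + 4·133·72·71)] = (1/2)[133 + √2737273] = 893.7353

Kővári–Sós–Turán: let r_1, ..., r_133 be the row sums and z = Σ r_i the total number of 1s. Each pair of columns can share at most one row with both entries 1 (else a 2×2 all-ones block appears), so Σ_i C(r_i, 2) ≤ C(72, 2) = 2556. By convexity Σ_i C(r_i, 2) ≥ 133·C(z/133, 2) = z(z − 133)/(2·133), giving z² − 133z − 133·72·71 ≤ 0 and hence z ≤ (1/2)[133 + √(17689 + 4·679896)] = (1/2)[133 + √2737273] ≈ (1/2)(133 + 1654.4706) = 893.7353.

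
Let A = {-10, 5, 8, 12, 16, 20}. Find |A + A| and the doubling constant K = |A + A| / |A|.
K = |A + A| / |A| = 17/6

Enumerate A + A = {a + b : a, b ∈ A}. With |A| = 6, there are |A|^2 = 36 ordered sum pairs; collecting distinct values, A + A = {-20, -5, -2, 2, 6, 10, 13, 16, 17, 20, 21, 24, 25, 28, 32, 36, 40}, so |A + A| = 17. Thus K = 17/6. For comparison, the minimum possible |A + A| over all 6-element sets is 2·6 − 1 = 11 (so min K = 11/6), attained only by arithmetic progressions.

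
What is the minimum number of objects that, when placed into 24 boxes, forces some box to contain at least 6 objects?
n = (6 − 1)·24 + 1 = 121

By the generalised pigeonhole principle, to guarantee some box contains ≥ r objects we need more than (r − 1) · k objects total. Threshold: n = (r − 1) · k + 1. With r = 6 and k = 24: n = 5 · 24 + 1 = 120 + 1 = 121. For n = 120 = 5 · 24, we can put exactly 5 objects in every box, avoiding 6 in any single one — so 121 is tight.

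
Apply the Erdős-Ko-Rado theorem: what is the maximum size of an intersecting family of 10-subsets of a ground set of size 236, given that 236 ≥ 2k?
max |F| = C(235, 9) = 5158228719650435

The Erdős-Ko-Rado theorem states: for n ≥ 2k, an intersecting family of k-subsets of an n-element set has size at most C(n − 1, k − 1), with equality for 'star' families {A ⊆ [n] : |A| = k, i ∈ A} (fix an element i). For n = 236, k = 10: C(235, 9) = 5158228719650435.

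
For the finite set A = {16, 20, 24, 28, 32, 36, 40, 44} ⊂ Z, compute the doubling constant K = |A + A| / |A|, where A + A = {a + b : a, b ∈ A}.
K = |A + A| / |A| = 15/8

Enumerate A + A = {a + b : a, b ∈ A}. With |A| = 8, there are |A|^2 = 64 ordered sum pairs; collecting distinct values, A + A = {32, 36, 40, 44, 48, 52, 56, 60, 64, 68, 72, 76, 80, 84, 88}, so |A + A| = 15. Thus K = 15/8. Here |A + A| = 2|A| − 1 = 15, the minimum possible — so K = 15/8 is minimal, which holds iff A is an arithmetic progression.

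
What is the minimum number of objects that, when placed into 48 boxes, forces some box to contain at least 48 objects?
n = (48 − 1)·48 + 1 = 2257

By the generalised pigeonhole principle, to guarantee some box contains ≥ r objects we need more than (r − 1) · k objects total. Threshold: n = (r − 1) · k + 1. With r = 48 and k = 48: n = 47 · 48 + 1 = 2256 + 1 = 2257. For n = 2256 = 47 · 48, we can put exactly 47 objects in every box, avoiding 48 in any single one — so 2257 is tight.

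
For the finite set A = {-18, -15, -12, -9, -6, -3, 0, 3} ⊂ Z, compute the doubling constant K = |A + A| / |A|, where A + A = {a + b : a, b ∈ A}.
K = |A + A| / |A| = 15/8

Enumerate A + A = {a + b : a, b ∈ A}. With |A| = 8, there are |A|^2 = 64 ordered sum pairs; collecting distinct values, A + A = {-36, -33, -30, -27, -24, -21, -18, -15, -12, -9, -6, -3, 0, 3, 6}, so |A + A| = 15. Thus K = 15/8. Here |A + A| = 2|A| − 1 = 15, the minimum possible — so K = 15/8 is minimal, which holds iff A is an arithmetic progression.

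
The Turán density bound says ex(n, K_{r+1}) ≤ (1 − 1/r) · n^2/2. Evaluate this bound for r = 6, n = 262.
Turán density bound = (5/6) · 262^2/2 = 85805/3 ≈ 28601.6667

Turán's theorem: ex(n, K_{r+1}) is achieved by the complete r-partite Turán graph T(n, r) with parts as balanced as possible, and is at most (1 − 1/r) · n^2/2. For r = 6, n = 262: the density bound is (5/6) · 68644/2 = 85805/3 ≈ 28601.6667. The integer-valued extremum is e(T(262, 6)) = 28601, which is strictly less than the density bound 85805/3 since 6 ∤ 262 (the parts of T(262, 6) cannot all be equal).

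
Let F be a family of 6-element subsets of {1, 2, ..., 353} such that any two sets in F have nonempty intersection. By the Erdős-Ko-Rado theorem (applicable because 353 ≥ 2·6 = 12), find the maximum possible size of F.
max |F| = C(352, 5) = 43766442720

Erdős-Ko-Rado (1961): when n ≥ 2k, max |F| = C(n−1, k−1). The bound is attained by the star {A : i ∈ A} for any fixed i ∈ [n]. Here C(353−1, 6−1) = C(352, 5) = 43766442720.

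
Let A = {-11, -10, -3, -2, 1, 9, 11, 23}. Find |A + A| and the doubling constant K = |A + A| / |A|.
K = |A + A| / |A| = 31/8

Enumerate A + A = {a + b : a, b ∈ A}. With |A| = 8, there are |A|^2 = 64 ordered sum pairs; collecting distinct values, A + A = {-22, -21, -20, -14, -13, -12, -10, -9, -6, -5, -4, -2, -1, 0, 1, 2, 6, 7, 8, 9, 10, 12, 13, 18, 20, 21, 22, 24, 32, 34, 46}, so |A + A| = 31. Thus K = 31/8. For comparison, the minimum possible |A + A| over all 8-element sets is 2·8 − 1 = 15 (so min K = 15/8), attained only by arithmetic progressions.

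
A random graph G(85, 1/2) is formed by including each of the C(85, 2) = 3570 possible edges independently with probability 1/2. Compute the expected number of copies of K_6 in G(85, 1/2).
E[# K_6] = C(85, 6) · (1/2)^C(6, 2) = 437353560 / 2^15 = 54669195/4096 ≈ 13346.971436

For each 6-subset S of vertices (there are C(85, 6) = 437353560 such S), let X_S = 1 if S induces a K_6 (all C(6, 2) = 15 edges present). Then P(X_S = 1) = (1/2)^15 = 1/32768. By linearity of expectation, E[# K_6] = C(85, 6) · (1/2)^15 = 437353560 / 32768 = 54669195/4096 ≈ 13346.971436.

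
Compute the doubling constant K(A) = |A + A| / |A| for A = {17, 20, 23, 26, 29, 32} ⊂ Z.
K = |A + A| / |A| = 11/6

Enumerate A + A = {a + b : a, b ∈ A}. With |A| = 6, there are |A|^2 = 36 ordered sum pairs; collecting distinct values, A + A = {34, 37, 40, 43, 46, 49, 52, 55, 58, 61, 64}, so |A + A| = 11. Thus K = 11/6. Here |A + A| = 2|A| − 1 = 11, the minimum possible — so K = 11/6 is minimal, which holds iff A is an arithmetic progression.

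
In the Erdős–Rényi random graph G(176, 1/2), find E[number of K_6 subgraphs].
E[# K_6] = C(176, 6) · (1/2)^C(6, 2) = 37873734360 / 2^15 = 4734216795/4096 ≈ 1155814.647217

For each 6-subset S of vertices (there are C(176, 6) = 37873734360 such S), let X_S = 1 if S induces a K_6 (all C(6, 2) = 15 edges present). Then P(X_S = 1) = (1/2)^15 = 1/32768. By linearity of expectation, E[# K_6] = C(176, 6) · (1/2)^15 = 37873734360 / 32768 = 4734216795/4096 ≈ 1155814.647217.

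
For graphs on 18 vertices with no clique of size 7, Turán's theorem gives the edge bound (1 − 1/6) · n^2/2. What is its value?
Turán density bound = (5/6) · 18^2/2 = 135

Turán's theorem: ex(n, K_{r+1}) is achieved by the complete r-partite Turán graph T(n, r) with parts as balanced as possible, and is at most (1 − 1/r) · n^2/2. For r = 6, n = 18: the density bound is (5/6) · 324/2 = 135. Since 6 ∣ 18, the Turán graph T(18, 6) has parts of equal size 3, and its edge count e(T(18, 6)) = 135 attains the density bound exactly.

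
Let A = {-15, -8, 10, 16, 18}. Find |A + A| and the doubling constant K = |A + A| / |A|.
K = |A + A| / |A| = 15/5 = 3

Enumerate A + A = {a + b : a, b ∈ A}. With |A| = 5, there are |A|^2 = 25 ordered sum pairs; collecting distinct values, A + A = {-30, -23, -16, -5, 1, 2, 3, 8, 10, 20, 26, 28, 32, 34, 36}, so |A + A| = 15. Thus K = 15/5 = 3. For comparison, the minimum possible |A + A| over all 5-element sets is 2·5 − 1 = 9 (so min K = 9/5), attained only by arithmetic progressions.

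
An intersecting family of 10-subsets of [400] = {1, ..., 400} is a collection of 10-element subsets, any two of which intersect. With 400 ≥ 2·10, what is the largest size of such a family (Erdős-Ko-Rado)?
max |F| = C(399, 9) = 644951890065388829

Erdős-Ko-Rado (1961): when n ≥ 2k, max |F| = C(n−1, k−1). The bound is attained by the star {A : i ∈ A} for any fixed i ∈ [n]. Here C(400−1, 10−1) = C(399, 9) = 644951890065388829.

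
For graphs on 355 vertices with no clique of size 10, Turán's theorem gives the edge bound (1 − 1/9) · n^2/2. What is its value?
Turán density bound = (8/9) · 355^2/2 = 504100/9 ≈ 56011.1111

Turán's theorem: ex(n, K_{r+1}) is achieved by the complete r-partite Turán graph T(n, r) with parts as balanced as possible, and is at most (1 − 1/r) · n^2/2. For r = 9, n = 355: the density bound is (8/9) · 126025/2 = 504100/9 ≈ 56011.1111. The integer-valued extremum is e(T(355, 9)) = 56010, which is strictly less than the density bound 504100/9 since 9 ∤ 355 (the parts of T(355, 9) cannot all be equal).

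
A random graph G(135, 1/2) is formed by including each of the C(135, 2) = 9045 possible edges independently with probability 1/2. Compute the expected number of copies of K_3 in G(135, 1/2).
E[# K_3] = C(135, 3) · (1/2)^C(3, 2) = 400995 / 2^3 = 50124.375

For each 3-subset S of vertices (there are C(135, 3) = 400995 such S), let X_S = 1 if S induces a K_3 (all C(3, 2) = 3 edges present). Then P(X_S = 1) = (1/2)^3 = 1/8. By linearity of expectation, E[# K_3] = C(135, 3) · (1/2)^3 = 400995 / 8 = 50124.375.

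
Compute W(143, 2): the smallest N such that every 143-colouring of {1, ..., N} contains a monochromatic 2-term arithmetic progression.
W(143, 2) = 143 + 1 = 144

A 2-term AP is any pair of integers, so a monochromatic 2-AP exists iff some colour is used at least twice. With 143 colours, the colouring i ↦ i on {1, ..., 143} uses each colour once, avoiding any monochromatic pair, so W(143, 2) > 143. For {1, ..., 144}, pigeonhole forces two integers of the same colour, which form a monochromatic 2-AP. Hence W(143, 2) = 144.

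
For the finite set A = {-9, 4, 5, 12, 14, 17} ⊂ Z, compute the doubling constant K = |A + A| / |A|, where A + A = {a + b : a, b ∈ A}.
K = |A + A| / |A| = 20/6 = 10/3

Enumerate A + A = {a + b : a, b ∈ A}. With |A| = 6, there are |A|^2 = 36 ordered sum pairs; collecting distinct values, A + A = {-18, -5, -4, 3, 5, 8, 9, 10, 16, 17, 18, 19, 21, 22, 24, 26, 28, 29, 31, 34}, so |A + A| = 20. Thus K = 20/6 = 10/3. For comparison, the minimum possible |A + A| over all 6-element sets is 2·6 − 1 = 11 (so min K = 11/6), attained only by arithmetic progressions.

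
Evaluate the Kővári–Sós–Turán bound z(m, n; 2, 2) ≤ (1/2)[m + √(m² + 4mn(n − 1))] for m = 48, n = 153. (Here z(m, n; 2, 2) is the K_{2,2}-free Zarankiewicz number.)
z(48, 153; 2, 2) ≤ (1/2)[48 + √(48² + 4·48·153·152)] = (1/2)[48 + √4467456] = 1080.8179

Kővári–Sós–Turán: let r_1, ..., r_48 be the row sums and z = Σ r_i the total number of 1s. Each pair of columns can share at most one row with both entries 1 (else a 2×2 all-ones block appears), so Σ_i C(r_i, 2) ≤ C(153, 2) = 11628. By convexity Σ_i C(r_i, 2) ≥ 48·C(z/48, 2) = z(z − 48)/(2·48), giving z² − 48z − 48·153·152 ≤ 0 and hence z ≤ (1/2)[48 + √(2304 + 4·1116288)] = (1/2)[48 + √4467456] ≈ (1/2)(48 + 2113.6357) = 1080.8179.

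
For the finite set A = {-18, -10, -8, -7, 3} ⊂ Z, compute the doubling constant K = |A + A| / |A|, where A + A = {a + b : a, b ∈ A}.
K = |A + A| / |A| = 14/5

Enumerate A + A = {a + b : a, b ∈ A}. With |A| = 5, there are |A|^2 = 25 ordered sum pairs; collecting distinct values, A + A = {-36, -28, -26, -25, -20, -18, -17, -16, -15, -14, -7, -5, -4, 6}, so |A + A| = 14. Thus K = 14/5. For comparison, the minimum possible |A + A| over all 5-element sets is 2·5 − 1 = 9 (so min K = 9/5), attained only by arithmetic progressions.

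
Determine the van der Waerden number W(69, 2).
W(69, 2) = 69 + 1 = 70

A 2-term AP is any pair of integers, so a monochromatic 2-AP exists iff some colour is used at least twice. With 69 colours, the colouring i ↦ i on {1, ..., 69} uses each colour once, avoiding any monochromatic pair, so W(69, 2) > 69. For {1, ..., 70}, pigeonhole forces two integers of the same colour, which form a monochromatic 2-AP. Hence W(69, 2) = 70.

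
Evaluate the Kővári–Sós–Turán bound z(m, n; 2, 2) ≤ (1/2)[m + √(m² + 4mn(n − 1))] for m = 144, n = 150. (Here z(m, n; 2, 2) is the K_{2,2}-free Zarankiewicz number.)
z(144, 150; 2, 2) ≤ (1/2)[144 + √(144² + 4·144·150·149)] = (1/2)[144 + √12894336] = 1867.4342

Kővári–Sós–Turán: let r_1, ..., r_144 be the row sums and z = Σ r_i the total number of 1s. Each pair of columns can share at most one row with both entries 1 (else a 2×2 all-ones block appears), so Σ_i C(r_i, 2) ≤ C(150, 2) = 11175. By convexity Σ_i C(r_i, 2) ≥ 144·C(z/144, 2) = z(z − 144)/(2·144), giving z² − 144z − 144·150·149 ≤ 0 and hence z ≤ (1/2)[144 + √(20736 + 4·3218400)] = (1/2)[144 + √12894336] ≈ (1/2)(144 + 3590.8684) = 1867.4342.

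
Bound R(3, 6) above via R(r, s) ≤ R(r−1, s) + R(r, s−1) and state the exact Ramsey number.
R(3, 6) ≤ R(2, 6) + R(3, 5) = 6 + 14 = 20; exact value R(3, 6) = 18.

The Erdős–Szekeres recurrence R(r, s) ≤ R(r−1, s) + R(r, s−1) applied to (r, s) = (3, 6) gives
  R(3, 6) ≤ R(2, 6) + R(3, 5) = 6 + 14 = 20.
(Recall R(2, k) = k and R is symmetric.) The recurrence is not tight here (it gives 20, but the exact value is R(3, 6) = 18); the tight upper bound requires a sharper argument than the simple recurrence, combined with a lower-bound construction on K_{17}.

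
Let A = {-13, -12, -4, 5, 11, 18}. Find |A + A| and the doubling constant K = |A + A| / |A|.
K = |A + A| / |A| = 20/6 = 10/3

Enumerate A + A = {a + b : a, b ∈ A}. With |A| = 6, there are |A|^2 = 36 ordered sum pairs; collecting distinct values, A + A = {-26, -25, -24, -17, -16, -8, -7, -2, -1, 1, 5, 6, 7, 10, 14, 16, 22, 23, 29, 36}, so |A + A| = 20. Thus K = 20/6 = 10/3. For comparison, the minimum possible |A + A| over all 6-element sets is 2·6 − 1 = 11 (so min K = 11/6), attained only by arithmetic progressions.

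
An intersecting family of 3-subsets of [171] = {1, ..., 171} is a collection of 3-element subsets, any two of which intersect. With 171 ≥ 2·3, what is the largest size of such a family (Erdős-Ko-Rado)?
max |F| = C(170, 2) = 14365

Erdős-Ko-Rado (1961): when n ≥ 2k, max |F| = C(n−1, k−1). The bound is attained by the star {A : i ∈ A} for any fixed i ∈ [n]. Here C(171−1, 3−1) = C(170, 2) = 14365.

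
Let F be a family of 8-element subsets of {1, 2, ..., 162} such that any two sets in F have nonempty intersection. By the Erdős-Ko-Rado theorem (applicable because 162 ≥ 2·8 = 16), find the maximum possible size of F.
max |F| = C(161, 7) = 487444845680

Erdős-Ko-Rado (1961): when n ≥ 2k, max |F| = C(n−1, k−1). The bound is attained by the star {A : i ∈ A} for any fixed i ∈ [n]. Here C(162−1, 8−1) = C(161, 7) = 487444845680.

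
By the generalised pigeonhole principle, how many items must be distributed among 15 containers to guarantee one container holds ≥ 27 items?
n = (27 − 1)·15 + 1 = 391

By the generalised pigeonhole principle, to guarantee some box contains ≥ r objects we need more than (r − 1) · k objects total. Threshold: n = (r − 1) · k + 1. With r = 27 and k = 15: n = 26 · 15 + 1 = 390 + 1 = 391. For n = 390 = 26 · 15, we can put exactly 26 objects in every box, avoiding 27 in any single one — so 391 is tight.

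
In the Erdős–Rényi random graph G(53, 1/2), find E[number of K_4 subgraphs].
E[# K_4] = C(53, 4) · (1/2)^C(4, 2) = 292825 / 2^6 = 4575.390625

For each 4-subset S of vertices (there are C(53, 4) = 292825 such S), let X_S = 1 if S induces a K_4 (all C(4, 2) = 6 edges present). Then P(X_S = 1) = (1/2)^6 = 1/64. By linearity of expectation, E[# K_4] = C(53, 4) · (1/2)^6 = 292825 / 64 = 4575.390625.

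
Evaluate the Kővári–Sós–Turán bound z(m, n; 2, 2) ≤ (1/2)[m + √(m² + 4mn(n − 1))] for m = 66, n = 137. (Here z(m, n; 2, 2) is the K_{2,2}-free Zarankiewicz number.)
z(66, 137; 2, 2) ≤ (1/2)[66 + √(66² + 4·66·137·136)] = (1/2)[66 + √4923204] = 1142.4147

Kővári–Sós–Turán: let r_1, ..., r_66 be the row sums and z = Σ r_i the total number of 1s. Each pair of columns can share at most one row with both entries 1 (else a 2×2 all-ones block appears), so Σ_i C(r_i, 2) ≤ C(137, 2) = 9316. By convexity Σ_i C(r_i, 2) ≥ 66·C(z/66, 2) = z(z − 66)/(2·66), giving z² − 66z − 66·137·136 ≤ 0 and hence z ≤ (1/2)[66 + √(4356 + 4·1229712)] = (1/2)[66 + √4923204] ≈ (1/2)(66 + 2218.8294) = 1142.4147.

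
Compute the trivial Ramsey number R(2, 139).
R(2, 139) = 139

R(2, k) = k for all k ≥ 2: in a 2-colouring of K_k, either some edge is red (a red K_2) or all edges are blue (a blue K_k). And K_{138} coloured all-blue has no blue K_139, so R(2, 139) > 138. Hence R(2, 139) = 139.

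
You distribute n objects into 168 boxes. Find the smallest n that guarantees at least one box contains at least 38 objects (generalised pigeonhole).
n = (38 − 1)·168 + 1 = 6217

By the generalised pigeonhole principle, to guarantee some box contains ≥ r objects we need more than (r − 1) · k objects total. Threshold: n = (r − 1) · k + 1. With r = 38 and k = 168: n = 37 · 168 + 1 = 6216 + 1 = 6217. For n = 6216 = 37 · 168, we can put exactly 37 objects in every box, avoiding 38 in any single one — so 6217 is tight.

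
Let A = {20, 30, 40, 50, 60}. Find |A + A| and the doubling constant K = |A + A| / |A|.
K = |A + A| / |A| = 9/5

Enumerate A + A = {a + b : a, b ∈ A}. With |A| = 5, there are |A|^2 = 25 ordered sum pairs; collecting distinct values, A + A = {40, 50, 60, 70, 80, 90, 100, 110, 120}, so |A + A| = 9. Thus K = 9/5. Here |A + A| = 2|A| − 1 = 9, the minimum possible — so K = 9/5 is minimal, which holds iff A is an arithmetic progression.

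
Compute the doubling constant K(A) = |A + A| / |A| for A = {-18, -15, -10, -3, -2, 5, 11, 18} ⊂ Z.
K = |A + A| / |A| = 29/8

Enumerate A + A = {a + b : a, b ∈ A}. With |A| = 8, there are |A|^2 = 64 ordered sum pairs; collecting distinct values, A + A = {-36, -33, -30, -28, -25, -21, -20, -18, -17, -13, -12, -10, -7, -6, -5, -4, 0, 1, 2, 3, 8, 9, 10, 15, 16, 22, 23, 29, 36}, so |A + A| = 29. Thus K = 29/8. For comparison, the minimum possible |A + A| over all 8-element sets is 2·8 − 1 = 15 (so min K = 15/8), attained only by arithmetic progressions.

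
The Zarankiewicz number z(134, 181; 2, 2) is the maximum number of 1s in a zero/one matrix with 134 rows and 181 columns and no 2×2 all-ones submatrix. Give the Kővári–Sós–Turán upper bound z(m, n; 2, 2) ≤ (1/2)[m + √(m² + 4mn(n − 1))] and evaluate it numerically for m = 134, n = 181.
z(134, 181; 2, 2) ≤ (1/2)[134 + √(134² + 4·134·181·180)] = (1/2)[134 + √17480836] = 2157.5045

Kővári–Sós–Turán: let r_1, ..., r_134 be the row sums and z = Σ r_i the total number of 1s. Each pair of columns can share at most one row with both entries 1 (else a 2×2 all-ones block appears), so Σ_i C(r_i, 2) ≤ C(181, 2) = 16290. By convexity Σ_i C(r_i, 2) ≥ 134·C(z/134, 2) = z(z − 134)/(2·134), giving z² − 134z − 134·181·180 ≤ 0 and hence z ≤ (1/2)[134 + √(17956 + 4·4365720)] = (1/2)[134 + √17480836] ≈ (1/2)(134 + 4181.009) = 2157.5045.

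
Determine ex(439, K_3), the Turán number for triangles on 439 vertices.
ex(439, K_3) = ⌊439^2/4⌋ = 48180

Mantel (1907): a triangle-free graph on n vertices has at most ⌊n^2/4⌋ edges, with equality for the complete bipartite graph K_{⌊n/2⌋, ⌈n/2⌉}. For n = 439: ⌊439^2/4⌋ = ⌊192721/4⌋ = 48180. The extremal graph is K_{219, 220}, which has 219·220 = 48180 edges.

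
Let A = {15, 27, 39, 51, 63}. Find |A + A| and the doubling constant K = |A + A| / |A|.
K = |A + A| / |A| = 9/5

Enumerate A + A = {a + b : a, b ∈ A}. With |A| = 5, there are |A|^2 = 25 ordered sum pairs; collecting distinct values, A + A = {30, 42, 54, 66, 78, 90, 102, 114, 126}, so |A + A| = 9. Thus K = 9/5. Here |A + A| = 2|A| − 1 = 9, the minimum possible — so K = 9/5 is minimal, which holds iff A is an arithmetic progression.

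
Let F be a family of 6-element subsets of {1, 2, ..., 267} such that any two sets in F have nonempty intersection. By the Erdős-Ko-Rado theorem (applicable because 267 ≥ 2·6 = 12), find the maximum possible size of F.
max |F| = C(266, 5) = 10685804668

The Erdős-Ko-Rado theorem states: for n ≥ 2k, an intersecting family of k-subsets of an n-element set has size at most C(n − 1, k − 1), with equality for 'star' families {A ⊆ [n] : |A| = k, i ∈ A} (fix an element i). For n = 267, k = 6: C(266, 5) = 10685804668.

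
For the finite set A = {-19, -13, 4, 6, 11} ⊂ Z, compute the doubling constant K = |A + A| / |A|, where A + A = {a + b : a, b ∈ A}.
K = |A + A| / |A| = 15/5 = 3

Enumerate A + A = {a + b : a, b ∈ A}. With |A| = 5, there are |A|^2 = 25 ordered sum pairs; collecting distinct values, A + A = {-38, -32, -26, -15, -13, -9, -8, -7, -2, 8, 10, 12, 15, 17, 22}, so |A + A| = 15. Thus K = 15/5 = 3. For comparison, the minimum possible |A + A| over all 5-element sets is 2·5 − 1 = 9 (so min K = 9/5), attained only by arithmetic progressions.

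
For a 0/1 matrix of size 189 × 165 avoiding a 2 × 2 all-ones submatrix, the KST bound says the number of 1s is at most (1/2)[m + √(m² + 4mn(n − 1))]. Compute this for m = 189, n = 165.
z(189, 165; 2, 2) ≤ (1/2)[189 + √(189² + 4·189·165·164)] = (1/2)[189 + √20493081] = 2357.9642

Kővári–Sós–Turán: let r_1, ..., r_189 be the row sums and z = Σ r_i the total number of 1s. Each pair of columns can share at most one row with both entries 1 (else a 2×2 all-ones block appears), so Σ_i C(r_i, 2) ≤ C(165, 2) = 13530. By convexity Σ_i C(r_i, 2) ≥ 189·C(z/189, 2) = z(z − 189)/(2·189), giving z² − 189z − 189·165·164 ≤ 0 and hence z ≤ (1/2)[189 + √(35721 + 4·5114340)] = (1/2)[189 + √20493081] ≈ (1/2)(189 + 4526.9284) = 2357.9642.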